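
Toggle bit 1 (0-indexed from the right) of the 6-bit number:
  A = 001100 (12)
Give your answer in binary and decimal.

Mask = 1 << 1 = 000010
Bit 1 of A is 0; XOR with the mask flips it to 1.
  001100
^ 000010
--------
  001110

Answer: 001110 (14)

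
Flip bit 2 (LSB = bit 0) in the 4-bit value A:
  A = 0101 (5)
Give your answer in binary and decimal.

Mask = 1 << 2 = 0100
Bit 2 of A is 1; XOR with the mask flips it to 0.
  0101
^ 0100
------
  0001

Answer: 0001 (1)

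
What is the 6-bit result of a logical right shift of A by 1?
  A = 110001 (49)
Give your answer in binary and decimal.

Logical shift right by 1: drop the bottom 1 bit(s), prepend 1 zero(s) on the left.
  110001  ->  keep [11000], discard [1], prepend 0
= 011000

Answer: 011000 (24)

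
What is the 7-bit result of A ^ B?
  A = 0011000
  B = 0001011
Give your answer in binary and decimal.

Apply ^ to each column (1 where bits differ):
  0011000
^ 0001011
---------
  0010011

Answer: 0010011 (19)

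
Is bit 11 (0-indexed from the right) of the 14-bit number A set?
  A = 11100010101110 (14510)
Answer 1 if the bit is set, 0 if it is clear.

Bit 11 is the 12th from the right.
  11100010101110
    ^
That bit is 1.

Answer: 1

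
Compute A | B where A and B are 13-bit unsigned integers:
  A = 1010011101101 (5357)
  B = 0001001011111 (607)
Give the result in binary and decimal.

Apply | to each column (1 where either bit is 1):
  1010011101101
| 0001001011111
---------------
  1011011111111

Answer: 1011011111111 (5887)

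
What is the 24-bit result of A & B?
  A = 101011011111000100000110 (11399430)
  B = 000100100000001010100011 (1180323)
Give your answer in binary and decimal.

Apply & to each column (1 only where both bits are 1):
  101011011111000100000110
& 000100100000001010100011
--------------------------
  000000000000000000000010

Answer: 000000000000000000000010 (2)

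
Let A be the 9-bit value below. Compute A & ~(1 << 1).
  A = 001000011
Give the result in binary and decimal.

Mask = ~(1 << 1) = 111111101
Bit 1 of A is 1, so AND-ing with the mask clears it to 0.
  001000011
& 111111101
-----------
  001000001

Answer: 001000001 (65)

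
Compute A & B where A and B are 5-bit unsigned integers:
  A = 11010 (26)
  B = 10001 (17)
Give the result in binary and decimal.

Apply & to each column (1 only where both bits are 1):
  11010
& 10001
-------
  10000

Answer: 10000 (16)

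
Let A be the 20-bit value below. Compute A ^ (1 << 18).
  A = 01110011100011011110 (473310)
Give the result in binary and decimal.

Mask = 1 << 18 = 01000000000000000000
Bit 18 of A is 1; XOR with the mask flips it to 0.
  01110011100011011110
^ 01000000000000000000
----------------------
  00110011100011011110

Answer: 00110011100011011110 (211166)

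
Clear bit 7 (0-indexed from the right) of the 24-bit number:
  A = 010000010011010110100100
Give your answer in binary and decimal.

Mask = ~(1 << 7) = 111111111111111101111111
Bit 7 of A is 1, so AND-ing with the mask clears it to 0.
  010000010011010110100100
& 111111111111111101111111
--------------------------
  010000010011010100100100

Answer: 010000010011010100100100 (4273444)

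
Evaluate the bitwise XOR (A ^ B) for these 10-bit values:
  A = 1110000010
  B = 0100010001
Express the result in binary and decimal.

Apply ^ to each column (1 where bits differ):
  1110000010
^ 0100010001
------------
  1010010011

Answer: 1010010011 (659)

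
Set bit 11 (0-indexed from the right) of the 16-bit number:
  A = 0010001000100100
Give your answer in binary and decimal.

Mask = 1 << 11 = 0000100000000000
Bit 11 of A is 0, so OR-ing with the mask flips it to 1.
  0010001000100100
| 0000100000000000
------------------
  0010101000100100

Answer: 0010101000100100 (10788)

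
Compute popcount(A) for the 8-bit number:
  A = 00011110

00011110
1-bits at positions (from bit 0 = LSB): 1, 2, 3, 4
Count = 4

Answer: 4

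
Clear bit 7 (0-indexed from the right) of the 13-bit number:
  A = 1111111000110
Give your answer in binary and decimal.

Mask = ~(1 << 7) = 1111101111111
Bit 7 of A is 1, so AND-ing with the mask clears it to 0.
  1111111000110
& 1111101111111
---------------
  1111101000110

Answer: 1111101000110 (8006)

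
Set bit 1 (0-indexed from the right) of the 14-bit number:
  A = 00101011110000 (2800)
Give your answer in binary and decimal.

Mask = 1 << 1 = 00000000000010
Bit 1 of A is 0, so OR-ing with the mask flips it to 1.
  00101011110000
| 00000000000010
----------------
  00101011110010

Answer: 00101011110010 (2802)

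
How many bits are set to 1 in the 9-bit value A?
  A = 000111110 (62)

000111110
1-bits at positions (from bit 0 = LSB): 1, 2, 3, 4, 5
Count = 5

Answer: 5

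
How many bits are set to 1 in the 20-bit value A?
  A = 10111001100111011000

10111001100111011000
1-bits at positions (from bit 0 = LSB): 3, 4, 6, 7, 8, 11, 12, 15, 16, 17, 19
Count = 11

Answer: 11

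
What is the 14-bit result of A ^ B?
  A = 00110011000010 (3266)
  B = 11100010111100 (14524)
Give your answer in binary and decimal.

Apply ^ to each column (1 where bits differ):
  00110011000010
^ 11100010111100
----------------
  11010001111110

Answer: 11010001111110 (13438)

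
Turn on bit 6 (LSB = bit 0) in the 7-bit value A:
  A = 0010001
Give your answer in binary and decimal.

Mask = 1 << 6 = 1000000
Bit 6 of A is 0, so OR-ing with the mask flips it to 1.
  0010001
| 1000000
---------
  1010001

Answer: 1010001 (81)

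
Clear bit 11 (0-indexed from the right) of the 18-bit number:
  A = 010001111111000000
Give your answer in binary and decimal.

Mask = ~(1 << 11) = 111111011111111111
Bit 11 of A is 1, so AND-ing with the mask clears it to 0.
  010001111111000000
& 111111011111111111
--------------------
  010001011111000000

Answer: 010001011111000000 (71616)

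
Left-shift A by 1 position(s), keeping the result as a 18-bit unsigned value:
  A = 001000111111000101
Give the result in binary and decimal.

Shift left by 1: drop the top 1 bit(s), append 1 zero(s) on the right.
  001000111111000101  ->  discard [0], keep [01000111111000101], append 0
= 010001111110001010

Answer: 010001111110001010 (73610)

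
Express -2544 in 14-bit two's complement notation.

1. Binary of +2544:  00100111110000
2. Invert bits:     11011000001111
3. Add 1:           11011000010000

Answer: 11011000010000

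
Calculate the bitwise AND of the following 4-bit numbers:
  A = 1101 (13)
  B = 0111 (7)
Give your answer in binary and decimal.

Apply & to each column (1 only where both bits are 1):
  1101
& 0111
------
  0101

Answer: 0101 (5)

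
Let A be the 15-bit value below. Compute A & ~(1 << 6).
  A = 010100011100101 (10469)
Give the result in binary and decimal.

Mask = ~(1 << 6) = 111111110111111
Bit 6 of A is 1, so AND-ing with the mask clears it to 0.
  010100011100101
& 111111110111111
-----------------
  010100010100101

Answer: 010100010100101 (10405)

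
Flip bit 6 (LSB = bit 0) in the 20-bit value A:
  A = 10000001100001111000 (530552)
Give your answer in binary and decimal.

Mask = 1 << 6 = 00000000000001000000
Bit 6 of A is 1; XOR with the mask flips it to 0.
  10000001100001111000
^ 00000000000001000000
----------------------
  10000001100000111000

Answer: 10000001100000111000 (530488)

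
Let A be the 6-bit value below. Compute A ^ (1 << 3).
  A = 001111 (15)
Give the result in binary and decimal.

Mask = 1 << 3 = 001000
Bit 3 of A is 1; XOR with the mask flips it to 0.
  001111
^ 001000
--------
  000111

Answer: 000111 (7)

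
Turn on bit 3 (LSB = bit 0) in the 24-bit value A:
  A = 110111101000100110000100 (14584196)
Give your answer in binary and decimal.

Mask = 1 << 3 = 000000000000000000001000
Bit 3 of A is 0, so OR-ing with the mask flips it to 1.
  110111101000100110000100
| 000000000000000000001000
--------------------------
  110111101000100110001100

Answer: 110111101000100110001100 (14584204)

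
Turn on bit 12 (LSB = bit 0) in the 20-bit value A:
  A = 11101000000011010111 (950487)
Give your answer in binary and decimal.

Mask = 1 << 12 = 00000001000000000000
Bit 12 of A is 0, so OR-ing with the mask flips it to 1.
  11101000000011010111
| 00000001000000000000
----------------------
  11101001000011010111

Answer: 11101001000011010111 (954583)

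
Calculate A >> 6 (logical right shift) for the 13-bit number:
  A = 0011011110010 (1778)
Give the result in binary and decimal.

Logical shift right by 6: drop the bottom 6 bit(s), prepend 6 zero(s) on the left.
  0011011110010  ->  keep [0011011], discard [110010], prepend 000000
= 0000000011011

Answer: 0000000011011 (27)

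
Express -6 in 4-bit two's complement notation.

1. Binary of +6:  0110
2. Invert bits:     1001
3. Add 1:           1010

Answer: 1010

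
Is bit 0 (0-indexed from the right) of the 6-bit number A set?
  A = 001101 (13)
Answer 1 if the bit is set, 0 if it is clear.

Bit 0 is the 1st from the right.
  001101
       ^
That bit is 1.

Answer: 1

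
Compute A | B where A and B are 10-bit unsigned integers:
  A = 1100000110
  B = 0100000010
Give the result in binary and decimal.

Apply | to each column (1 where either bit is 1):
  1100000110
| 0100000010
------------
  1100000110

Answer: 1100000110 (774)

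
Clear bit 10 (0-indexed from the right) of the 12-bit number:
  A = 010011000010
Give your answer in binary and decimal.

Mask = ~(1 << 10) = 101111111111
Bit 10 of A is 1, so AND-ing with the mask clears it to 0.
  010011000010
& 101111111111
--------------
  000011000010

Answer: 000011000010 (194)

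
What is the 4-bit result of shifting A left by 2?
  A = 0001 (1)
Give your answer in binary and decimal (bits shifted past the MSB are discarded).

Shift left by 2: drop the top 2 bit(s), append 2 zero(s) on the right.
  0001  ->  discard [00], keep [01], append 00
= 0100

Answer: 0100 (4)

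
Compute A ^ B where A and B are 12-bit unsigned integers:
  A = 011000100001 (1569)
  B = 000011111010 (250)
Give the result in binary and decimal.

Apply ^ to each column (1 where bits differ):
  011000100001
^ 000011111010
--------------
  011011011011

Answer: 011011011011 (1755)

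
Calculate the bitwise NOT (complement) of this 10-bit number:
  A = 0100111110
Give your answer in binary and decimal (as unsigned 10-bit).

Flip each bit (0->1, 1->0):
  0100111110
  1011000001

Answer: 1011000001 (705)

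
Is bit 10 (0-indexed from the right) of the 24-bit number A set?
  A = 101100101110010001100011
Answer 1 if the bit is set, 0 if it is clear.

Bit 10 is the 11th from the right.
  101100101110010001100011
               ^
That bit is 1.

Answer: 1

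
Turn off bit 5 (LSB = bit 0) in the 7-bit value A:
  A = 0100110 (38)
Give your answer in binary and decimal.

Mask = ~(1 << 5) = 1011111
Bit 5 of A is 1, so AND-ing with the mask clears it to 0.
  0100110
& 1011111
---------
  0000110

Answer: 0000110 (6)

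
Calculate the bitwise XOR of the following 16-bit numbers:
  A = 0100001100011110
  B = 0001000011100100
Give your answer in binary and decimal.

Apply ^ to each column (1 where bits differ):
  0100001100011110
^ 0001000011100100
------------------
  0101001111111010

Answer: 0101001111111010 (21498)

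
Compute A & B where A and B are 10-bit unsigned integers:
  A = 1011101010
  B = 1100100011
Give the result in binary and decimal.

Apply & to each column (1 only where both bits are 1):
  1011101010
& 1100100011
------------
  1000100010

Answer: 1000100010 (546)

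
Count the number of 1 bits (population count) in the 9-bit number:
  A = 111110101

111110101
1-bits at positions (from bit 0 = LSB): 0, 2, 4, 5, 6, 7, 8
Count = 7

Answer: 7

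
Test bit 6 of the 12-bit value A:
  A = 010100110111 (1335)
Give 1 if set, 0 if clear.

Bit 6 is the 7th from the right.
  010100110111
       ^
That bit is 0.

Answer: 0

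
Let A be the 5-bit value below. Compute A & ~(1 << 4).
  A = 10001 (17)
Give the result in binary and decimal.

Mask = ~(1 << 4) = 01111
Bit 4 of A is 1, so AND-ing with the mask clears it to 0.
  10001
& 01111
-------
  00001

Answer: 00001 (1)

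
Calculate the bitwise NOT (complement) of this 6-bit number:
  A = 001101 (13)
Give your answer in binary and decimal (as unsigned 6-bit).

Flip each bit (0->1, 1->0):
  001101
  110010

Answer: 110010 (50)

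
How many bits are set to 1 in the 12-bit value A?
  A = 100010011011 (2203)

100010011011
1-bits at positions (from bit 0 = LSB): 0, 1, 3, 4, 7, 11
Count = 6

Answer: 6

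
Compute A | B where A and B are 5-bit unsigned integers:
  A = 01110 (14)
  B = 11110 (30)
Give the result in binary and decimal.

Apply | to each column (1 where either bit is 1):
  01110
| 11110
-------
  11110

Answer: 11110 (30)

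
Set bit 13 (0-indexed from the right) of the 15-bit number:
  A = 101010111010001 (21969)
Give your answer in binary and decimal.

Mask = 1 << 13 = 010000000000000
Bit 13 of A is 0, so OR-ing with the mask flips it to 1.
  101010111010001
| 010000000000000
-----------------
  111010111010001

Answer: 111010111010001 (30161)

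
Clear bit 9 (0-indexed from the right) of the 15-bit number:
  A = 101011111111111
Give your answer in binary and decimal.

Mask = ~(1 << 9) = 111110111111111
Bit 9 of A is 1, so AND-ing with the mask clears it to 0.
  101011111111111
& 111110111111111
-----------------
  101010111111111

Answer: 101010111111111 (22015)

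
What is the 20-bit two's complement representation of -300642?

1. Binary of +300642:  01001001011001100010
2. Invert bits:     10110110100110011101
3. Add 1:           10110110100110011110

Answer: 10110110100110011110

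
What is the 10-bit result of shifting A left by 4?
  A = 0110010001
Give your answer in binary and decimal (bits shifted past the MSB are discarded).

Shift left by 4: drop the top 4 bit(s), append 4 zero(s) on the right.
  0110010001  ->  discard [0110], keep [010001], append 0000
= 0100010000

Answer: 0100010000 (272)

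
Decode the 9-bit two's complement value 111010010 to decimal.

MSB is 1, so the value is negative. Find the magnitude:
1. Invert bits:  000101101
2. Add 1:        000101110  = 46
3. Apply sign:   -46

Answer: -46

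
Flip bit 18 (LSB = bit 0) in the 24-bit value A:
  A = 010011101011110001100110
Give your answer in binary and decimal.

Mask = 1 << 18 = 000001000000000000000000
Bit 18 of A is 1; XOR with the mask flips it to 0.
  010011101011110001100110
^ 000001000000000000000000
--------------------------
  010010101011110001100110

Answer: 010010101011110001100110 (4897894)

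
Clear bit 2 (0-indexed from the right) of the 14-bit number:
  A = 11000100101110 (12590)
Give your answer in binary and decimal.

Mask = ~(1 << 2) = 11111111111011
Bit 2 of A is 1, so AND-ing with the mask clears it to 0.
  11000100101110
& 11111111111011
----------------
  11000100101010

Answer: 11000100101010 (12586)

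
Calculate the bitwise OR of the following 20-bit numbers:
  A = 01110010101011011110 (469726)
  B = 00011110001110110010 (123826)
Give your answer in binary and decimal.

Apply | to each column (1 where either bit is 1):
  01110010101011011110
| 00011110001110110010
----------------------
  01111110101111111110

Answer: 01111110101111111110 (519166)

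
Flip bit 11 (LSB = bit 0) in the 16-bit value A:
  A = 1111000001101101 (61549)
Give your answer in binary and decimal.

Mask = 1 << 11 = 0000100000000000
Bit 11 of A is 0; XOR with the mask flips it to 1.
  1111000001101101
^ 0000100000000000
------------------
  1111100001101101

Answer: 1111100001101101 (63597)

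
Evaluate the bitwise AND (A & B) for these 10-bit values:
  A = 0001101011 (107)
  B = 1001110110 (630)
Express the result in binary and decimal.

Apply & to each column (1 only where both bits are 1):
  0001101011
& 1001110110
------------
  0001100010

Answer: 0001100010 (98)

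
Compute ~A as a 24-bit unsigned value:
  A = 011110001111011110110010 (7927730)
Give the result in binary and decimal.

Flip each bit (0->1, 1->0):
  011110001111011110110010
  100001110000100001001101

Answer: 100001110000100001001101 (8849485)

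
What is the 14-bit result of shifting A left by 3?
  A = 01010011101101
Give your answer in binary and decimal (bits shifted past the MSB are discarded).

Shift left by 3: drop the top 3 bit(s), append 3 zero(s) on the right.
  01010011101101  ->  discard [010], keep [10011101101], append 000
= 10011101101000

Answer: 10011101101000 (10088)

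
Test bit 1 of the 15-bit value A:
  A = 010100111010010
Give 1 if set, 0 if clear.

Bit 1 is the 2nd from the right.
  010100111010010
               ^
That bit is 1.

Answer: 1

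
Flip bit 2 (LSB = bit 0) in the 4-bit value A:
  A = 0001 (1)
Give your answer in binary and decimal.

Mask = 1 << 2 = 0100
Bit 2 of A is 0; XOR with the mask flips it to 1.
  0001
^ 0100
------
  0101

Answer: 0101 (5)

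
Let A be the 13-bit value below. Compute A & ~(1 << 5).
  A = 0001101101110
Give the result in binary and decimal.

Mask = ~(1 << 5) = 1111111011111
Bit 5 of A is 1, so AND-ing with the mask clears it to 0.
  0001101101110
& 1111111011111
---------------
  0001101001110

Answer: 0001101001110 (846)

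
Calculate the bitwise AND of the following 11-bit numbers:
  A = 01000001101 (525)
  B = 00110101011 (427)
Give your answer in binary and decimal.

Apply & to each column (1 only where both bits are 1):
  01000001101
& 00110101011
-------------
  00000001001

Answer: 00000001001 (9)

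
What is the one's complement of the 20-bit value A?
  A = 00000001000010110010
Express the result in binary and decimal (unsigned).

Flip each bit (0->1, 1->0):
  00000001000010110010
  11111110111101001101

Answer: 11111110111101001101 (1044301)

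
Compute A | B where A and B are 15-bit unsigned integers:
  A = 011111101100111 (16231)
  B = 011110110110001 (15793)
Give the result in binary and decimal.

Apply | to each column (1 where either bit is 1):
  011111101100111
| 011110110110001
-----------------
  011111111110111

Answer: 011111111110111 (16375)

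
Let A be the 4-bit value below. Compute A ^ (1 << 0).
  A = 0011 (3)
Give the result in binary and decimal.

Mask = 1 << 0 = 0001
Bit 0 of A is 1; XOR with the mask flips it to 0.
  0011
^ 0001
------
  0010

Answer: 0010 (2)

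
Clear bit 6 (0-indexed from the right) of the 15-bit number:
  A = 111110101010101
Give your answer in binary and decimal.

Mask = ~(1 << 6) = 111111110111111
Bit 6 of A is 1, so AND-ing with the mask clears it to 0.
  111110101010101
& 111111110111111
-----------------
  111110100010101

Answer: 111110100010101 (32021)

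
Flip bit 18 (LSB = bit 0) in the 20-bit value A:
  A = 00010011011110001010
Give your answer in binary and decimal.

Mask = 1 << 18 = 01000000000000000000
Bit 18 of A is 0; XOR with the mask flips it to 1.
  00010011011110001010
^ 01000000000000000000
----------------------
  01010011011110001010

Answer: 01010011011110001010 (341898)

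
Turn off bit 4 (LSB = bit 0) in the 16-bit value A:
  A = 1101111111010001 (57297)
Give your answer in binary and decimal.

Mask = ~(1 << 4) = 1111111111101111
Bit 4 of A is 1, so AND-ing with the mask clears it to 0.
  1101111111010001
& 1111111111101111
------------------
  1101111111000001

Answer: 1101111111000001 (57281)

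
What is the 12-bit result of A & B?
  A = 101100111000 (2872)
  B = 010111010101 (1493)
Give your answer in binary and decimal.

Apply & to each column (1 only where both bits are 1):
  101100111000
& 010111010101
--------------
  000100010000

Answer: 000100010000 (272)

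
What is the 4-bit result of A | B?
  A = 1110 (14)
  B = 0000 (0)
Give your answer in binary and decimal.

Apply | to each column (1 where either bit is 1):
  1110
| 0000
------
  1110

Answer: 1110 (14)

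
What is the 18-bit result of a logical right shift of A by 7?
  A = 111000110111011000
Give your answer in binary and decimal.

Logical shift right by 7: drop the bottom 7 bit(s), prepend 7 zero(s) on the left.
  111000110111011000  ->  keep [11100011011], discard [1011000], prepend 0000000
= 000000011100011011

Answer: 000000011100011011 (1819)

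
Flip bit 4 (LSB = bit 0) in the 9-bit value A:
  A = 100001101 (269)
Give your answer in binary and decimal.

Mask = 1 << 4 = 000010000
Bit 4 of A is 0; XOR with the mask flips it to 1.
  100001101
^ 000010000
-----------
  100011101

Answer: 100011101 (285)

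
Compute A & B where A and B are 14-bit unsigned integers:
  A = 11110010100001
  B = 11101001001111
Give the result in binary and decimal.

Apply & to each column (1 only where both bits are 1):
  11110010100001
& 11101001001111
----------------
  11100000000001

Answer: 11100000000001 (14337)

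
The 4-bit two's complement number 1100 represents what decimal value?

MSB is 1, so the value is negative. Find the magnitude:
1. Invert bits:  0011
2. Add 1:        0100  = 4
3. Apply sign:   -4

Answer: -4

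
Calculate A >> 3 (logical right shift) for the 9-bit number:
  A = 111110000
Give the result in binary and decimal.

Logical shift right by 3: drop the bottom 3 bit(s), prepend 3 zero(s) on the left.
  111110000  ->  keep [111110], discard [000], prepend 000
= 000111110

Answer: 000111110 (62)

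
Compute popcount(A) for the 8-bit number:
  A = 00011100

00011100
1-bits at positions (from bit 0 = LSB): 2, 3, 4
Count = 3

Answer: 3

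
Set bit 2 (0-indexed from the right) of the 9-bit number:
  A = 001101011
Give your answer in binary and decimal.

Mask = 1 << 2 = 000000100
Bit 2 of A is 0, so OR-ing with the mask flips it to 1.
  001101011
| 000000100
-----------
  001101111

Answer: 001101111 (111)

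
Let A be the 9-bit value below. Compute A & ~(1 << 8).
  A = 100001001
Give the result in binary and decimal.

Mask = ~(1 << 8) = 011111111
Bit 8 of A is 1, so AND-ing with the mask clears it to 0.
  100001001
& 011111111
-----------
  000001001

Answer: 000001001 (9)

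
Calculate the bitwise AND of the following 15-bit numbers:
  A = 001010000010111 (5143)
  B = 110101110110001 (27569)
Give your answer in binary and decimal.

Apply & to each column (1 only where both bits are 1):
  001010000010111
& 110101110110001
-----------------
  000000000010001

Answer: 000000000010001 (17)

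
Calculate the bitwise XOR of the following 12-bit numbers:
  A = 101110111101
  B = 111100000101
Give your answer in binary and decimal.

Apply ^ to each column (1 where bits differ):
  101110111101
^ 111100000101
--------------
  010010111000

Answer: 010010111000 (1208)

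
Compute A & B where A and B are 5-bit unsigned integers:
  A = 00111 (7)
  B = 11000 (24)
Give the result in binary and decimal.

Apply & to each column (1 only where both bits are 1):
  00111
& 11000
-------
  00000

Answer: 00000 (0)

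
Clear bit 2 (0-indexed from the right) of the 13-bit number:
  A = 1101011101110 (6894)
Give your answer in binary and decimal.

Mask = ~(1 << 2) = 1111111111011
Bit 2 of A is 1, so AND-ing with the mask clears it to 0.
  1101011101110
& 1111111111011
---------------
  1101011101010

Answer: 1101011101010 (6890)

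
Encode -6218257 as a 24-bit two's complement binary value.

1. Binary of +6218257:  010111101110001000010001
2. Invert bits:     101000010001110111101110
3. Add 1:           101000010001110111101111

Answer: 101000010001110111101111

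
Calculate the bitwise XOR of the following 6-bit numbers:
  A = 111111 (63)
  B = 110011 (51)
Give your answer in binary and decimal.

Apply ^ to each column (1 where bits differ):
  111111
^ 110011
--------
  001100

Answer: 001100 (12)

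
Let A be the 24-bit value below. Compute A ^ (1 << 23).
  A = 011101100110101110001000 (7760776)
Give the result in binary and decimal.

Mask = 1 << 23 = 100000000000000000000000
Bit 23 of A is 0; XOR with the mask flips it to 1.
  011101100110101110001000
^ 100000000000000000000000
--------------------------
  111101100110101110001000

Answer: 111101100110101110001000 (16149384)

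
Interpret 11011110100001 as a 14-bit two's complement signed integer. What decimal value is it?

MSB is 1, so the value is negative. Find the magnitude:
1. Invert bits:  00100001011110
2. Add 1:        00100001011111  = 2143
3. Apply sign:   -2143

Answer: -2143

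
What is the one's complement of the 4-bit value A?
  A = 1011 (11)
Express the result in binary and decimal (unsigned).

Flip each bit (0->1, 1->0):
  1011
  0100

Answer: 0100 (4)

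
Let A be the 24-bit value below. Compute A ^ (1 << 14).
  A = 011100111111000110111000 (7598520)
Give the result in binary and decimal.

Mask = 1 << 14 = 000000000100000000000000
Bit 14 of A is 1; XOR with the mask flips it to 0.
  011100111111000110111000
^ 000000000100000000000000
--------------------------
  011100111011000110111000

Answer: 011100111011000110111000 (7582136)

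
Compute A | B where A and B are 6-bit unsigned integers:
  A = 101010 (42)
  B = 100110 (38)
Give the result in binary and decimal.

Apply | to each column (1 where either bit is 1):
  101010
| 100110
--------
  101110

Answer: 101110 (46)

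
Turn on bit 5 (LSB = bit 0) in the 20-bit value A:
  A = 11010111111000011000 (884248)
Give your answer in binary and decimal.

Mask = 1 << 5 = 00000000000000100000
Bit 5 of A is 0, so OR-ing with the mask flips it to 1.
  11010111111000011000
| 00000000000000100000
----------------------
  11010111111000111000

Answer: 11010111111000111000 (884280)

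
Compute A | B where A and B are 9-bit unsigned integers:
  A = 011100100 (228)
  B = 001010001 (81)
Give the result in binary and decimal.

Apply | to each column (1 where either bit is 1):
  011100100
| 001010001
-----------
  011110101

Answer: 011110101 (245)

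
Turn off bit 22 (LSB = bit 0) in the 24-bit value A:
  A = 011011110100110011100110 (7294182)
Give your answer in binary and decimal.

Mask = ~(1 << 22) = 101111111111111111111111
Bit 22 of A is 1, so AND-ing with the mask clears it to 0.
  011011110100110011100110
& 101111111111111111111111
--------------------------
  001011110100110011100110

Answer: 001011110100110011100110 (3099878)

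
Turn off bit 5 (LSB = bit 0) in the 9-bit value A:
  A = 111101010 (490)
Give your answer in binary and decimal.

Mask = ~(1 << 5) = 111011111
Bit 5 of A is 1, so AND-ing with the mask clears it to 0.
  111101010
& 111011111
-----------
  111001010

Answer: 111001010 (458)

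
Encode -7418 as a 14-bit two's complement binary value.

1. Binary of +7418:  01110011111010
2. Invert bits:     10001100000101
3. Add 1:           10001100000110

Answer: 10001100000110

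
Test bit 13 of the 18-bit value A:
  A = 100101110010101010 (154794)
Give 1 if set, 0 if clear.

Bit 13 is the 14th from the right.
  100101110010101010
      ^
That bit is 0.

Answer: 0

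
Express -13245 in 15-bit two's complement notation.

1. Binary of +13245:  011001110111101
2. Invert bits:     100110001000010
3. Add 1:           100110001000011

Answer: 100110001000011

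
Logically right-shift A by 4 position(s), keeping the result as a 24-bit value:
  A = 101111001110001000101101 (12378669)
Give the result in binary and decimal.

Logical shift right by 4: drop the bottom 4 bit(s), prepend 4 zero(s) on the left.
  101111001110001000101101  ->  keep [10111100111000100010], discard [1101], prepend 0000
= 000010111100111000100010

Answer: 000010111100111000100010 (773666)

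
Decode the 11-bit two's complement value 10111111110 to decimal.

MSB is 1, so the value is negative. Find the magnitude:
1. Invert bits:  01000000001
2. Add 1:        01000000010  = 514
3. Apply sign:   -514

Answer: -514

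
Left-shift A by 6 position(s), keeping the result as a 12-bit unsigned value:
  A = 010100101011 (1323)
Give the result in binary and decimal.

Shift left by 6: drop the top 6 bit(s), append 6 zero(s) on the right.
  010100101011  ->  discard [010100], keep [101011], append 000000
= 101011000000

Answer: 101011000000 (2752)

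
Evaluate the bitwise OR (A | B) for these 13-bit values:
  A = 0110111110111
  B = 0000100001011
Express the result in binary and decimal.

Apply | to each column (1 where either bit is 1):
  0110111110111
| 0000100001011
---------------
  0110111111111

Answer: 0110111111111 (3583)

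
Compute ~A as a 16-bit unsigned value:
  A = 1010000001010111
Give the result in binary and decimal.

Flip each bit (0->1, 1->0):
  1010000001010111
  0101111110101000

Answer: 0101111110101000 (24488)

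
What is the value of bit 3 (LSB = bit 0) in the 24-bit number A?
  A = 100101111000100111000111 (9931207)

Bit 3 is the 4th from the right.
  100101111000100111000111
                      ^
That bit is 0.

Answer: 0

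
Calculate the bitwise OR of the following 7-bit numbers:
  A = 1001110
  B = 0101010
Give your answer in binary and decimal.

Apply | to each column (1 where either bit is 1):
  1001110
| 0101010
---------
  1101110

Answer: 1101110 (110)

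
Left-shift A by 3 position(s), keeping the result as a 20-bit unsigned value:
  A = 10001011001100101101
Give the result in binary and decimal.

Shift left by 3: drop the top 3 bit(s), append 3 zero(s) on the right.
  10001011001100101101  ->  discard [100], keep [01011001100101101], append 000
= 01011001100101101000

Answer: 01011001100101101000 (366952)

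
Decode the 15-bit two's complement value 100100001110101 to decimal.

MSB is 1, so the value is negative. Find the magnitude:
1. Invert bits:  011011110001010
2. Add 1:        011011110001011  = 14219
3. Apply sign:   -14219

Answer: -14219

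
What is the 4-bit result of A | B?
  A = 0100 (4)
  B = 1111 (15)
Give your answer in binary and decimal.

Apply | to each column (1 where either bit is 1):
  0100
| 1111
------
  1111

Answer: 1111 (15)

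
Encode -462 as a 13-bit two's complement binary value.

1. Binary of +462:  0000111001110
2. Invert bits:     1111000110001
3. Add 1:           1111000110010

Answer: 1111000110010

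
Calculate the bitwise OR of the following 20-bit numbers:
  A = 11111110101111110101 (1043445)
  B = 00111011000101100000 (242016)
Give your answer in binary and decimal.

Apply | to each column (1 where either bit is 1):
  11111110101111110101
| 00111011000101100000
----------------------
  11111111101111110101

Answer: 11111111101111110101 (1047541)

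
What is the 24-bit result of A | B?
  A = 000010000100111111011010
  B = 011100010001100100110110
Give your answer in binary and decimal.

Apply | to each column (1 where either bit is 1):
  000010000100111111011010
| 011100010001100100110110
--------------------------
  011110010101111111111110

Answer: 011110010101111111111110 (7954430)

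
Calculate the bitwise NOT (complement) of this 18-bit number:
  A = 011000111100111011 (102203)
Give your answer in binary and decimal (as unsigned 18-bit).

Flip each bit (0->1, 1->0):
  011000111100111011
  100111000011000100

Answer: 100111000011000100 (159940)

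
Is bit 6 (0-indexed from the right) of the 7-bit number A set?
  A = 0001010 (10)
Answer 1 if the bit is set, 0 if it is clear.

Bit 6 is the 7th from the right.
  0001010
  ^
That bit is 0.

Answer: 0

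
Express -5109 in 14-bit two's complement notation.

1. Binary of +5109:  01001111110101
2. Invert bits:     10110000001010
3. Add 1:           10110000001011

Answer: 10110000001011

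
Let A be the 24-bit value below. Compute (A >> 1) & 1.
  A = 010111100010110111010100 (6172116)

Bit 1 is the 2nd from the right.
  010111100010110111010100
                        ^
That bit is 0.

Answer: 0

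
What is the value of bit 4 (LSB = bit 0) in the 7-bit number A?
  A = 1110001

Bit 4 is the 5th from the right.
  1110001
    ^
That bit is 1.

Answer: 1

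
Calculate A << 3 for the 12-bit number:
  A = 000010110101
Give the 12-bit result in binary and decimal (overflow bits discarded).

Shift left by 3: drop the top 3 bit(s), append 3 zero(s) on the right.
  000010110101  ->  discard [000], keep [010110101], append 000
= 010110101000

Answer: 010110101000 (1448)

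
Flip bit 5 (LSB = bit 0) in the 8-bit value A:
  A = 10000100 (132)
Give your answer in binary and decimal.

Mask = 1 << 5 = 00100000
Bit 5 of A is 0; XOR with the mask flips it to 1.
  10000100
^ 00100000
----------
  10100100

Answer: 10100100 (164)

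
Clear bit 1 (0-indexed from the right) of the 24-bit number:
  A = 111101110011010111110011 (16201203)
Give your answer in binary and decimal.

Mask = ~(1 << 1) = 111111111111111111111101
Bit 1 of A is 1, so AND-ing with the mask clears it to 0.
  111101110011010111110011
& 111111111111111111111101
--------------------------
  111101110011010111110001

Answer: 111101110011010111110001 (16201201)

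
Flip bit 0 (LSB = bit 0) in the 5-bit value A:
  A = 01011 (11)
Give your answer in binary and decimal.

Mask = 1 << 0 = 00001
Bit 0 of A is 1; XOR with the mask flips it to 0.
  01011
^ 00001
-------
  01010

Answer: 01010 (10)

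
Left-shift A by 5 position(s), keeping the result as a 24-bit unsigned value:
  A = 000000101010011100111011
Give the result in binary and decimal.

Shift left by 5: drop the top 5 bit(s), append 5 zero(s) on the right.
  000000101010011100111011  ->  discard [00000], keep [0101010011100111011], append 00000
= 010101001110011101100000

Answer: 010101001110011101100000 (5564256)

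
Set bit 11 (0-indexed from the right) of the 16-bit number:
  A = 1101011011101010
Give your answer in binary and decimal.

Mask = 1 << 11 = 0000100000000000
Bit 11 of A is 0, so OR-ing with the mask flips it to 1.
  1101011011101010
| 0000100000000000
------------------
  1101111011101010

Answer: 1101111011101010 (57066)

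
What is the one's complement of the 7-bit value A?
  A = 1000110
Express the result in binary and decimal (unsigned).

Flip each bit (0->1, 1->0):
  1000110
  0111001

Answer: 0111001 (57)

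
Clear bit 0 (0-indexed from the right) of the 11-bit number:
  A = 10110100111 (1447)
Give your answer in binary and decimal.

Mask = ~(1 << 0) = 11111111110
Bit 0 of A is 1, so AND-ing with the mask clears it to 0.
  10110100111
& 11111111110
-------------
  10110100110

Answer: 10110100110 (1446)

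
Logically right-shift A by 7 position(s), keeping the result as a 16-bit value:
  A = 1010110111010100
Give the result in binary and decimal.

Logical shift right by 7: drop the bottom 7 bit(s), prepend 7 zero(s) on the left.
  1010110111010100  ->  keep [101011011], discard [1010100], prepend 0000000
= 0000000101011011

Answer: 0000000101011011 (347)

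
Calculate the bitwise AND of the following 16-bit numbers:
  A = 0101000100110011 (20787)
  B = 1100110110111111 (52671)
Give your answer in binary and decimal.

Apply & to each column (1 only where both bits are 1):
  0101000100110011
& 1100110110111111
------------------
  0100000100110011

Answer: 0100000100110011 (16691)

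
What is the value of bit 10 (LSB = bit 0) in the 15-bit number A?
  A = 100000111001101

Bit 10 is the 11th from the right.
  100000111001101
      ^
That bit is 0.

Answer: 0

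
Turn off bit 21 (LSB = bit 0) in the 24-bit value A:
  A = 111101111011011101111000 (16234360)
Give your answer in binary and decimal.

Mask = ~(1 << 21) = 110111111111111111111111
Bit 21 of A is 1, so AND-ing with the mask clears it to 0.
  111101111011011101111000
& 110111111111111111111111
--------------------------
  110101111011011101111000

Answer: 110101111011011101111000 (14137208)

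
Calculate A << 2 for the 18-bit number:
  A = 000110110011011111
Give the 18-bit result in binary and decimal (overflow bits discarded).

Shift left by 2: drop the top 2 bit(s), append 2 zero(s) on the right.
  000110110011011111  ->  discard [00], keep [0110110011011111], append 00
= 011011001101111100

Answer: 011011001101111100 (111484)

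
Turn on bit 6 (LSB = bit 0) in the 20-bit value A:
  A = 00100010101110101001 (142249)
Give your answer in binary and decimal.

Mask = 1 << 6 = 00000000000001000000
Bit 6 of A is 0, so OR-ing with the mask flips it to 1.
  00100010101110101001
| 00000000000001000000
----------------------
  00100010101111101001

Answer: 00100010101111101001 (142313)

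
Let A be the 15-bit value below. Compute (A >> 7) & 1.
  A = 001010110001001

Bit 7 is the 8th from the right.
  001010110001001
         ^
That bit is 1.

Answer: 1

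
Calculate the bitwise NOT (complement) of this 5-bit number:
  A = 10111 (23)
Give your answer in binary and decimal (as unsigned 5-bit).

Flip each bit (0->1, 1->0):
  10111
  01000

Answer: 01000 (8)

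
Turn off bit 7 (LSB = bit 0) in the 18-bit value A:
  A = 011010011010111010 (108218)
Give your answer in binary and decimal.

Mask = ~(1 << 7) = 111111111101111111
Bit 7 of A is 1, so AND-ing with the mask clears it to 0.
  011010011010111010
& 111111111101111111
--------------------
  011010011000111010

Answer: 011010011000111010 (108090)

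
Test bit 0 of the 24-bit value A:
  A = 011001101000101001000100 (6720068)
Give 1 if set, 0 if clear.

Bit 0 is the 1st from the right.
  011001101000101001000100
                         ^
That bit is 0.

Answer: 0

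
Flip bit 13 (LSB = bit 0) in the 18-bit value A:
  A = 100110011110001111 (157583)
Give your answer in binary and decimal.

Mask = 1 << 13 = 000010000000000000
Bit 13 of A is 1; XOR with the mask flips it to 0.
  100110011110001111
^ 000010000000000000
--------------------
  100100011110001111

Answer: 100100011110001111 (149391)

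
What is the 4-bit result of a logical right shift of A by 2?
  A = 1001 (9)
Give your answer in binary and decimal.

Logical shift right by 2: drop the bottom 2 bit(s), prepend 2 zero(s) on the left.
  1001  ->  keep [10], discard [01], prepend 00
= 0010

Answer: 0010 (2)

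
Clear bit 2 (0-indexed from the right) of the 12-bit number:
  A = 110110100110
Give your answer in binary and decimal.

Mask = ~(1 << 2) = 111111111011
Bit 2 of A is 1, so AND-ing with the mask clears it to 0.
  110110100110
& 111111111011
--------------
  110110100010

Answer: 110110100010 (3490)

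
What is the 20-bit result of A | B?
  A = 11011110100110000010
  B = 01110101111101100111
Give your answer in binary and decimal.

Apply | to each column (1 where either bit is 1):
  11011110100110000010
| 01110101111101100111
----------------------
  11111111111111100111

Answer: 11111111111111100111 (1048551)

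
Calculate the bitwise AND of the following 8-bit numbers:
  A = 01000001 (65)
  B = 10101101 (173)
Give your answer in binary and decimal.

Apply & to each column (1 only where both bits are 1):
  01000001
& 10101101
----------
  00000001

Answer: 00000001 (1)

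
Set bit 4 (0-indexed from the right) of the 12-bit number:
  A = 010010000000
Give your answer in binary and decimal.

Mask = 1 << 4 = 000000010000
Bit 4 of A is 0, so OR-ing with the mask flips it to 1.
  010010000000
| 000000010000
--------------
  010010010000

Answer: 010010010000 (1168)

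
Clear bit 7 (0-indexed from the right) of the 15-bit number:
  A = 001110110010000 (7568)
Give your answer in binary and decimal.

Mask = ~(1 << 7) = 111111101111111
Bit 7 of A is 1, so AND-ing with the mask clears it to 0.
  001110110010000
& 111111101111111
-----------------
  001110100010000

Answer: 001110100010000 (7440)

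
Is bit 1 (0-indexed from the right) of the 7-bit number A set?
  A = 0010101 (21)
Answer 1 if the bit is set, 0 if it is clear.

Bit 1 is the 2nd from the right.
  0010101
       ^
That bit is 0.

Answer: 0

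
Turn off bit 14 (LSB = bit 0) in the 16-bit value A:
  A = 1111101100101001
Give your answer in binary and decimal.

Mask = ~(1 << 14) = 1011111111111111
Bit 14 of A is 1, so AND-ing with the mask clears it to 0.
  1111101100101001
& 1011111111111111
------------------
  1011101100101001

Answer: 1011101100101001 (47913)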